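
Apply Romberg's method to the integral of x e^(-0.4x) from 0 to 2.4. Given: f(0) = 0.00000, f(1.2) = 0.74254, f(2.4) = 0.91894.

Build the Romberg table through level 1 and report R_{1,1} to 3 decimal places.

R_{0,0} (trapezoid, 1 panel, h=2.4000): 1.10273
R_{1,0} (trapezoid, 2 panels, h=1.2000): 1.44241
R_{1,1} = 1.44241 + (1.44241 − 1.10273)/3 = 1.55564

1.556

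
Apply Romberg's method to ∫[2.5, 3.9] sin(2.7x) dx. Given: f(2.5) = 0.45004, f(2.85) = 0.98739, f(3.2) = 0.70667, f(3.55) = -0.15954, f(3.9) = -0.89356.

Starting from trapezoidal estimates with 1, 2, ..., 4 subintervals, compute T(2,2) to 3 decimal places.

T(0,0) (trapezoid, 1 panel, h=1.4000): -0.31046
T(1,0) (trapezoid, 2 panels, h=0.7000): 0.33944
T(2,0) (trapezoid, 4 panels, h=0.3500): 0.45947
T(1,1) = 0.33944 + (0.33944 − (-0.31046))/3 = 0.55607
T(2,1) = 0.45947 + (0.45947 − 0.33944)/3 = 0.49948
T(2,2) = 0.49948 + (0.49948 − 0.55607)/15 = 0.49571

0.496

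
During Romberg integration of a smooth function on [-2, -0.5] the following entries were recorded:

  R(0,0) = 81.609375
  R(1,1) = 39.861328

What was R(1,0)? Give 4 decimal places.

50.2983

From R(1,1) = (4·R(1,0) − R(0,0))/3, solve for R(1,0):
4·R(1,0) = 3·39.861328 + 81.609375 = 201.193359
R(1,0) = 50.298340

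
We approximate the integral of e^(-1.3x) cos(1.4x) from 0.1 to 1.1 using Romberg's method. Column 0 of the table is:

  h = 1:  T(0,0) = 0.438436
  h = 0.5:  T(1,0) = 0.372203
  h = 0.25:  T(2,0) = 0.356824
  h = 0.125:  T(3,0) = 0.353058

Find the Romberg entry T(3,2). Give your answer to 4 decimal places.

0.3518

Richardson extrapolation on the trapezoidal column (denominator 4−1=3):
T(2,1) = (4·0.356824 − 0.372203) / 3 = 0.351698
T(3,1) = (4·0.353058 − 0.356824) / 3 = 0.351803
T(3,2) = 0.351803 + (0.351803 − 0.351698)/15 = 0.351810
(Column j=1 coincides with Simpson's rule on the same nodes.)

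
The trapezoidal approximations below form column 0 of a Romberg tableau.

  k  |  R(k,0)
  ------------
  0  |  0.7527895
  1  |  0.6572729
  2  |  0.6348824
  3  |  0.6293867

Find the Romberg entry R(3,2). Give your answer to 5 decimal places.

0.62756

Richardson extrapolation on the trapezoidal column (denominator 4−1=3):
R(2,1) = 0.6348824 + (0.6348824 − 0.6572729)/3 = 0.6274189
R(3,1) = 0.6293867 + (0.6293867 − 0.6348824)/3 = 0.6275548
R(3,2) = (16·0.6275548 − 0.6274189) / 15 = 0.6275639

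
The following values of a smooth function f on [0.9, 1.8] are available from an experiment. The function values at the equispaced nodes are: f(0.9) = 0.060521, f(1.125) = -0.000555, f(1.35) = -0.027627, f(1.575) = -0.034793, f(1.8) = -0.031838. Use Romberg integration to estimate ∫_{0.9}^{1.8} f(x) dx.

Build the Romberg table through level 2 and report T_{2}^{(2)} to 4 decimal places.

T_{0}^{(0)} (trapezoid, 1 panel, h=0.9000): 0.012907
T_{1}^{(0)} (trapezoid, 2 panels, h=0.4500): -0.005978
T_{2}^{(0)} (trapezoid, 4 panels, h=0.2250): -0.010943
T_{1}^{(1)} = -0.005978 + (-0.005978 − 0.012907)/3 = -0.012273
T_{2}^{(1)} = -0.010943 + (-0.010943 − (-0.005978))/3 = -0.012598
T_{2}^{(2)} = -0.012598 + (-0.012598 − (-0.012273))/15 = -0.012620

-0.0126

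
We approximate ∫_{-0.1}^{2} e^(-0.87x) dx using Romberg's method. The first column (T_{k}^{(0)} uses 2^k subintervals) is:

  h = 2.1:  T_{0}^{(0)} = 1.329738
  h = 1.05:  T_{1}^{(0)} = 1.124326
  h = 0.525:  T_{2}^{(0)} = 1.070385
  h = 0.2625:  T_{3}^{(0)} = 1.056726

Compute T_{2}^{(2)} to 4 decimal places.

1.0522

T_{1}^{(1)} = (4·1.124326 − 1.329738) / 3 = 1.055855
T_{2}^{(1)} = 1.070385 + (1.070385 − 1.124326)/3 = 1.052405
T_{2}^{(2)} = (16·1.052405 − 1.055855) / 15 = 1.052175
(Column j=1 coincides with Simpson's rule on the same nodes.)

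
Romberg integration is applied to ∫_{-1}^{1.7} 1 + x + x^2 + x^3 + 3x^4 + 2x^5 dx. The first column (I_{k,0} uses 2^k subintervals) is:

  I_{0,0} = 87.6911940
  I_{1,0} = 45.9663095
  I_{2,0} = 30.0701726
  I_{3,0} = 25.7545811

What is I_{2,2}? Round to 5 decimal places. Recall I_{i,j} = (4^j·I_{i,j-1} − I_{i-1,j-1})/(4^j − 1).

I_{1,1} = 45.9663095 + (45.9663095 − 87.6911940)/3 = 32.0580147
I_{2,1} = (4·30.0701726 − 45.9663095) / 3 = 24.7714603
I_{2,2} = (16·24.7714603 − 32.0580147) / 15 = 24.2856900

24.28569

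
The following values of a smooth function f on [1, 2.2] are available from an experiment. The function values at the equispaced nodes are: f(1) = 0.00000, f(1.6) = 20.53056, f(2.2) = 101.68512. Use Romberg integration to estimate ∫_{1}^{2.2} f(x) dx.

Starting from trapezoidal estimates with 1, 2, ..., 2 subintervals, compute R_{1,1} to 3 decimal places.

R_{0,0} (trapezoid, 1 panel, h=1.2000): 61.01107
R_{1,0} (trapezoid, 2 panels, h=0.6000): 42.82387
R_{1,1} = 42.82387 + (42.82387 − 61.01107)/3 = 36.76147

36.761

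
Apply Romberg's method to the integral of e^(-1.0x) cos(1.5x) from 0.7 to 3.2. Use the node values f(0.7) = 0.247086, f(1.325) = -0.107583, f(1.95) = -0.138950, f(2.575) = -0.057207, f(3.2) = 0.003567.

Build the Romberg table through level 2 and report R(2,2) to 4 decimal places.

-0.1441

R(0,0) (trapezoid, 1 panel, h=2.5000): 0.313316
R(1,0) (trapezoid, 2 panels, h=1.2500): -0.017029
R(2,0) (trapezoid, 4 panels, h=0.6250): -0.111508
R(1,1) = -0.017029 + (-0.017029 − 0.313316)/3 = -0.127144
R(2,1) = -0.111508 + (-0.111508 − (-0.017029))/3 = -0.143001
R(2,2) = -0.143001 + (-0.143001 − (-0.127144))/15 = -0.144058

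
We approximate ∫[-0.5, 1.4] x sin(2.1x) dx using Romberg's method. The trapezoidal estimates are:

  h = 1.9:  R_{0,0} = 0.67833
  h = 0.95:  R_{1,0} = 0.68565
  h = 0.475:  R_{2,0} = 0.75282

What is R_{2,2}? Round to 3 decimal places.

0.781

R_{1,1} = (4·0.68565 − 0.67833) / 3 = 0.68809
R_{2,1} = 0.75282 + (0.75282 − 0.68565)/3 = 0.77521
R_{2,2} = (16·0.77521 − 0.68809) / 15 = 0.78102
(Column j=1 coincides with Simpson's rule on the same nodes.)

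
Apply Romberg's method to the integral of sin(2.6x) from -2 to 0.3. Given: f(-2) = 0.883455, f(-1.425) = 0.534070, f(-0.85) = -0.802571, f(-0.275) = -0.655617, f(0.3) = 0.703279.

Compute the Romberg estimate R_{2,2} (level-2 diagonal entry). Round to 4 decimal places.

-0.0617

R_{0,0} (trapezoid, 1 panel, h=2.3000): 1.824744
R_{1,0} (trapezoid, 2 panels, h=1.1500): -0.010585
R_{2,0} (trapezoid, 4 panels, h=0.5750): -0.075182
R_{1,1} = -0.010585 + (-0.010585 − 1.824744)/3 = -0.622361
R_{2,1} = -0.075182 + (-0.075182 − (-0.010585))/3 = -0.096714
R_{2,2} = -0.096714 + (-0.096714 − (-0.622361))/15 = -0.061671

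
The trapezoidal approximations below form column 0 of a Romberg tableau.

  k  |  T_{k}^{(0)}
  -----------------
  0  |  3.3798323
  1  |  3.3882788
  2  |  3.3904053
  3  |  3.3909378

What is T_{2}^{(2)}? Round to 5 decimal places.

3.39112

T_{1}^{(1)} = (4·3.3882788 − 3.3798323) / 3 = 3.3910943
T_{2}^{(1)} = (4·3.3904053 − 3.3882788) / 3 = 3.3911141
T_{2}^{(2)} = 3.3911141 + (3.3911141 − 3.3910943)/15 = 3.3911154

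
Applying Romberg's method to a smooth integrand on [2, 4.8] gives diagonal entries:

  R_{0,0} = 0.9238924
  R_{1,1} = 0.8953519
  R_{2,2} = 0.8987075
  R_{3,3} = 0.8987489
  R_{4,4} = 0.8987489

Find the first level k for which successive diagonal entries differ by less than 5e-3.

|R_{1,1} − R_{0,0}| = 0.0285405 ≥ 5e-3
|R_{2,2} − R_{1,1}| = 0.0033556 < 5e-3

k = 2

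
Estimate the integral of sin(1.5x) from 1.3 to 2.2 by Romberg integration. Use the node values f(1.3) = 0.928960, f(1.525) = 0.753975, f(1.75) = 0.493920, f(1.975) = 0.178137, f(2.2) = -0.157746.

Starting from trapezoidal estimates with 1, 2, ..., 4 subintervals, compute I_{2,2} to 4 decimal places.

0.4115

I_{0,0} (trapezoid, 1 panel, h=0.9000): 0.347046
I_{1,0} (trapezoid, 2 panels, h=0.4500): 0.395787
I_{2,0} (trapezoid, 4 panels, h=0.2250): 0.407619
I_{1,1} = 0.395787 + (0.395787 − 0.347046)/3 = 0.412034
I_{2,1} = 0.407619 + (0.407619 − 0.395787)/3 = 0.411563
I_{2,2} = 0.411563 + (0.411563 − 0.412034)/15 = 0.411532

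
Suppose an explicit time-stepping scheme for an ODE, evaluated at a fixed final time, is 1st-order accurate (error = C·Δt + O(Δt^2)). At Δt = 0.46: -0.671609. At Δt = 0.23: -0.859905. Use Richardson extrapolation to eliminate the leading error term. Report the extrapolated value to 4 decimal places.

Extrapolated value = (2·A(Δt/2) − A(Δt)) / (2 − 1)
= (2·(-0.859905) − (-0.671609)) / 1
= -1.048201 / 1 = -1.048201

-1.0482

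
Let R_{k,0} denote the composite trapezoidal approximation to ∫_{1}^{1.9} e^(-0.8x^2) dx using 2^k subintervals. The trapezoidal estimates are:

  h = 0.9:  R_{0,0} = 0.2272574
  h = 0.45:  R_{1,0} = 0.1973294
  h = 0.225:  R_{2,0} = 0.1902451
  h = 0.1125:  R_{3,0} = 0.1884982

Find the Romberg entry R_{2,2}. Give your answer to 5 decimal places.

R_{1,1} = (4·0.1973294 − 0.2272574) / 3 = 0.1873534
R_{2,1} = (4·0.1902451 − 0.1973294) / 3 = 0.1878837
R_{2,2} = (16·0.1878837 − 0.1873534) / 15 = 0.1879191

0.18792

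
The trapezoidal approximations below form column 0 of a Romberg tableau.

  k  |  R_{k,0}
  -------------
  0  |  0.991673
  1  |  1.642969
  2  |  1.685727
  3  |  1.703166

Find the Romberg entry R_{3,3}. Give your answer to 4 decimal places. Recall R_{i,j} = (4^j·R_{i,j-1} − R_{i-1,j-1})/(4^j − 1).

1.7099

Richardson extrapolation on the trapezoidal column (denominator 4−1=3):
R_{1,1} = 1.642969 + (1.642969 − 0.991673)/3 = 1.860068
R_{2,1} = (4·1.685727 − 1.642969) / 3 = 1.699980
R_{3,1} = 1.703166 + (1.703166 − 1.685727)/3 = 1.708979
R_{2,2} = (16·1.699980 − 1.860068) / 15 = 1.689307
R_{3,2} = 1.708979 + (1.708979 − 1.699980)/15 = 1.709579
R_{3,3} = (64·1.709579 − 1.689307) / 63 = 1.709901
(Column j=1 coincides with Simpson's rule on the same nodes.)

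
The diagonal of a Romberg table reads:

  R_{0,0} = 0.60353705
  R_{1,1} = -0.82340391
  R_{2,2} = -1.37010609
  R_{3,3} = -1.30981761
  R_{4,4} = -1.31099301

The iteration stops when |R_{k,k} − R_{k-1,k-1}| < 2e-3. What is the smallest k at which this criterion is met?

k = 4

|R_{1,1} − R_{0,0}| = 1.42694096 ≥ 2e-3
|R_{2,2} − R_{1,1}| = 0.54670218 ≥ 2e-3
|R_{3,3} − R_{2,2}| = 0.06028848 ≥ 2e-3
|R_{4,4} − R_{3,3}| = 0.00117540 < 2e-3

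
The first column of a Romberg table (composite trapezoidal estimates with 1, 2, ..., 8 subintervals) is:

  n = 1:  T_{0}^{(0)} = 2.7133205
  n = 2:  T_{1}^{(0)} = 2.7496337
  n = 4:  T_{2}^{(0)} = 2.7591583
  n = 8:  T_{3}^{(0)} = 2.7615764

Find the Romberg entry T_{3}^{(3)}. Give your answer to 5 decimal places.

2.76239

T_{1}^{(1)} = 2.7496337 + (2.7496337 − 2.7133205)/3 = 2.7617381
T_{2}^{(1)} = (4·2.7591583 − 2.7496337) / 3 = 2.7623332
T_{3}^{(1)} = 2.7615764 + (2.7615764 − 2.7591583)/3 = 2.7623824
T_{2}^{(2)} = 2.7623332 + (2.7623332 − 2.7617381)/15 = 2.7623729
T_{3}^{(2)} = 2.7623824 + (2.7623824 − 2.7623332)/15 = 2.7623857
T_{3}^{(3)} = 2.7623857 + (2.7623857 − 2.7623729)/63 = 2.7623859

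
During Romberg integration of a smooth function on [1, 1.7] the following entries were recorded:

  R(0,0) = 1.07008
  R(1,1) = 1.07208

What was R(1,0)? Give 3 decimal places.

1.072

From R(1,1) = (4·R(1,0) − R(0,0))/3, solve for R(1,0):
4·R(1,0) = 3·1.07208 + 1.07008 = 4.28632
R(1,0) = 1.07158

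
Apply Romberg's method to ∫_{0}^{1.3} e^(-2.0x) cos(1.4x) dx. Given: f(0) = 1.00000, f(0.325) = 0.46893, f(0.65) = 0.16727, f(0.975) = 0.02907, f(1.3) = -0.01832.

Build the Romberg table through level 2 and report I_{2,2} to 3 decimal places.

I_{0,0} (trapezoid, 1 panel, h=1.3000): 0.63809
I_{1,0} (trapezoid, 2 panels, h=0.6500): 0.42777
I_{2,0} (trapezoid, 4 panels, h=0.3250): 0.37574
I_{1,1} = 0.42777 + (0.42777 − 0.63809)/3 = 0.35766
I_{2,1} = 0.37574 + (0.37574 − 0.42777)/3 = 0.35840
I_{2,2} = 0.35840 + (0.35840 − 0.35766)/15 = 0.35845

0.358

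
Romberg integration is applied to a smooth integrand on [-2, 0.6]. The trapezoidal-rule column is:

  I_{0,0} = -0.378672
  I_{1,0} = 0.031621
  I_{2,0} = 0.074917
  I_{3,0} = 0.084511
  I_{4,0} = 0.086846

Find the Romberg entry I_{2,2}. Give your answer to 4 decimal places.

0.0841

Richardson extrapolation on the trapezoidal column (denominator 4−1=3):
I_{1,1} = 0.031621 + (0.031621 − (-0.378672))/3 = 0.168385
I_{2,1} = 0.074917 + (0.074917 − 0.031621)/3 = 0.089349
I_{2,2} = (16·0.089349 − 0.168385) / 15 = 0.084080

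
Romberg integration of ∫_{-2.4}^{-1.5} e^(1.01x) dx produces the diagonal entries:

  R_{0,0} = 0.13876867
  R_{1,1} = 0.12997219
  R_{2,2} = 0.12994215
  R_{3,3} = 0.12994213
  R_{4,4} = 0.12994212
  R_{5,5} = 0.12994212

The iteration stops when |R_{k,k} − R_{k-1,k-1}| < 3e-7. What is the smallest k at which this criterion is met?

|R_{1,1} − R_{0,0}| = 0.00879648 ≥ 3e-7
|R_{2,2} − R_{1,1}| = 0.00003004 ≥ 3e-7
|R_{3,3} − R_{2,2}| = 0.00000002 < 3e-7

k = 3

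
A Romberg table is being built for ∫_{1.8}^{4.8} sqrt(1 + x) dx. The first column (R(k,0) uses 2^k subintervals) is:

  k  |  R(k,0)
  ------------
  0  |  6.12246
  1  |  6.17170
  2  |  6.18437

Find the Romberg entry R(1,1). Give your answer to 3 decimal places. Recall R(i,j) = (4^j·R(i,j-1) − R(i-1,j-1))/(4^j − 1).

R(1,1) = (4·6.17170 − 6.12246) / 3 = 6.18811
(Column j=1 coincides with Simpson's rule on the same nodes.)

6.188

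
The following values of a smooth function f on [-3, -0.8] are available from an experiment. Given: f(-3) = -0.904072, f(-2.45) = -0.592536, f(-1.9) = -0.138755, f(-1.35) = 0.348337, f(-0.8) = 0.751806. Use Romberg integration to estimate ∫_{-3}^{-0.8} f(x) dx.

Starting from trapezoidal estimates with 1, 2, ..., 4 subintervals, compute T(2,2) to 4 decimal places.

T(0,0) (trapezoid, 1 panel, h=2.2000): -0.167493
T(1,0) (trapezoid, 2 panels, h=1.1000): -0.236377
T(2,0) (trapezoid, 4 panels, h=0.5500): -0.252498
T(1,1) = -0.236377 + (-0.236377 − (-0.167493))/3 = -0.259338
T(2,1) = -0.252498 + (-0.252498 − (-0.236377))/3 = -0.257872
T(2,2) = -0.257872 + (-0.257872 − (-0.259338))/15 = -0.257774

-0.2578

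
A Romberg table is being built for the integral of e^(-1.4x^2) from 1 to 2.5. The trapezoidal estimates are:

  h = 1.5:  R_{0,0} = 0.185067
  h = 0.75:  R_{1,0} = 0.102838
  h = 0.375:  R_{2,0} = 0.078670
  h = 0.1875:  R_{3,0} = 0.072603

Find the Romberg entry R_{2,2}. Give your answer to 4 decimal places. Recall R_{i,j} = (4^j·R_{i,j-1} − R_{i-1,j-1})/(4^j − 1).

Richardson extrapolation on the trapezoidal column (denominator 4−1=3):
R_{1,1} = (4·0.102838 − 0.185067) / 3 = 0.075428
R_{2,1} = 0.078670 + (0.078670 − 0.102838)/3 = 0.070614
R_{2,2} = 0.070614 + (0.070614 − 0.075428)/15 = 0.070293

0.0703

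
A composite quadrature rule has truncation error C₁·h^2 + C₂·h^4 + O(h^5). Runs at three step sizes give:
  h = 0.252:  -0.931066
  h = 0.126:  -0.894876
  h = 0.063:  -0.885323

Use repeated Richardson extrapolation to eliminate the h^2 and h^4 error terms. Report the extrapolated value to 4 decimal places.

First eliminate the h^2 term (factor 2^2 = 4):
  B₁ = (4·(-0.894876) − (-0.931066))/3 = -0.882813
  B₂ = (4·(-0.885323) − (-0.894876))/3 = -0.882139
Then eliminate the h^4 term (factor 2^4 = 16):
  (16·(-0.882139) − (-0.882813))/15 = -0.882094

-0.8821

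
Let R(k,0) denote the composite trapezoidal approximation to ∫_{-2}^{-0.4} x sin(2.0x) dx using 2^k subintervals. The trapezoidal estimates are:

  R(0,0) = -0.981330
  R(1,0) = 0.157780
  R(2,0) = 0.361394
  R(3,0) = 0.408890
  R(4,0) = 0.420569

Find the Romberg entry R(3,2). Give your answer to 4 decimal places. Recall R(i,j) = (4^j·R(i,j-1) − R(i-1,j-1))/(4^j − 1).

0.4244

R(2,1) = (4·0.361394 − 0.157780) / 3 = 0.429265
R(3,1) = (4·0.408890 − 0.361394) / 3 = 0.424722
R(3,2) = 0.424722 + (0.424722 − 0.429265)/15 = 0.424419
(Column j=1 coincides with Simpson's rule on the same nodes.)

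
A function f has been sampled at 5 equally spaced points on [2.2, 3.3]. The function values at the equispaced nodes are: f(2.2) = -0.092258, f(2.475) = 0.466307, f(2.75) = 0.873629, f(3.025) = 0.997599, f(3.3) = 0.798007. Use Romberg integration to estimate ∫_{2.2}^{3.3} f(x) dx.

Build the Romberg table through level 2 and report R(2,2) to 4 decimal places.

R(0,0) (trapezoid, 1 panel, h=1.1000): 0.388162
R(1,0) (trapezoid, 2 panels, h=0.5500): 0.674577
R(2,0) (trapezoid, 4 panels, h=0.2750): 0.739863
R(1,1) = 0.674577 + (0.674577 − 0.388162)/3 = 0.770049
R(2,1) = 0.739863 + (0.739863 − 0.674577)/3 = 0.761625
R(2,2) = 0.761625 + (0.761625 − 0.770049)/15 = 0.761063

0.7611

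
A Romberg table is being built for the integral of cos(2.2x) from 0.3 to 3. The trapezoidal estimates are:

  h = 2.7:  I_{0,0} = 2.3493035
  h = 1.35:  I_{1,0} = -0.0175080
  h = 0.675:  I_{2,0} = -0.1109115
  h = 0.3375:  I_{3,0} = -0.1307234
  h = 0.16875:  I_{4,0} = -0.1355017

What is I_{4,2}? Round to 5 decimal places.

-0.13708

Richardson extrapolation on the trapezoidal column (denominator 4−1=3):
I_{3,1} = -0.1307234 + (-0.1307234 − (-0.1109115))/3 = -0.1373274
I_{4,1} = (4·(-0.1355017) − (-0.1307234)) / 3 = -0.1370945
I_{4,2} = -0.1370945 + (-0.1370945 − (-0.1373274))/15 = -0.1370790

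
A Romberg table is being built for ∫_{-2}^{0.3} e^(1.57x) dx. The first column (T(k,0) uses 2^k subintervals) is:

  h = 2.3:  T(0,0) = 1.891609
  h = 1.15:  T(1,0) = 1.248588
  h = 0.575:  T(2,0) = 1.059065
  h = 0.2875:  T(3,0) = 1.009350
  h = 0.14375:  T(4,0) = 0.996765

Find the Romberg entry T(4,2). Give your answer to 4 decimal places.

T(3,1) = 1.009350 + (1.009350 − 1.059065)/3 = 0.992778
T(4,1) = (4·0.996765 − 1.009350) / 3 = 0.992570
T(4,2) = 0.992570 + (0.992570 − 0.992778)/15 = 0.992556

0.9926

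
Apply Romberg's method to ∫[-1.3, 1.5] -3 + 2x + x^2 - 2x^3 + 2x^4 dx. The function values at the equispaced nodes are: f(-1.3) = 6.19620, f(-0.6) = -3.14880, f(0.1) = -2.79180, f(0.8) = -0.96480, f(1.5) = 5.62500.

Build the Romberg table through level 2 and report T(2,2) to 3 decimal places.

T(0,0) (trapezoid, 1 panel, h=2.8000): 16.54968
T(1,0) (trapezoid, 2 panels, h=1.4000): 4.36632
T(2,0) (trapezoid, 4 panels, h=0.7000): -0.69636
T(1,1) = 4.36632 + (4.36632 − 16.54968)/3 = 0.30520
T(2,1) = -0.69636 + (-0.69636 − 4.36632)/3 = -2.38392
T(2,2) = -2.38392 + (-2.38392 − 0.30520)/15 = -2.56319

-2.563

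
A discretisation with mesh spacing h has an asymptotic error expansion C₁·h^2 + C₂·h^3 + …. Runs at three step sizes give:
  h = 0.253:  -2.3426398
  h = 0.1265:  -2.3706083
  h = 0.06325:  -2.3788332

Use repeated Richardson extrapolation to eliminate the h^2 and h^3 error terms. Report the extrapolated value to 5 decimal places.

First eliminate the h^2 term (factor 2^2 = 4):
  B₁ = (4·(-2.3706083) − (-2.3426398))/3 = -2.3799311
  B₂ = (4·(-2.3788332) − (-2.3706083))/3 = -2.3815748
Then eliminate the h^3 term (factor 2^3 = 8):
  (8·(-2.3815748) − (-2.3799311))/7 = -2.3818096

-2.38181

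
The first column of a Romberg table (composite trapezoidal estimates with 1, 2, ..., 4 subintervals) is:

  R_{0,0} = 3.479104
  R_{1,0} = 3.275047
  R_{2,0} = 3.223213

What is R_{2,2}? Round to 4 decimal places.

R_{1,1} = (4·3.275047 − 3.479104) / 3 = 3.207028
R_{2,1} = 3.223213 + (3.223213 − 3.275047)/3 = 3.205935
R_{2,2} = 3.205935 + (3.205935 − 3.207028)/15 = 3.205862

3.2059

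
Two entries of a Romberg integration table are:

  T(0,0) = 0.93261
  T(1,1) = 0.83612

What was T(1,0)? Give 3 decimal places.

From T(1,1) = (4·T(1,0) − T(0,0))/3, solve for T(1,0):
4·T(1,0) = 3·0.83612 + 0.93261 = 3.44097
T(1,0) = 0.86024

0.860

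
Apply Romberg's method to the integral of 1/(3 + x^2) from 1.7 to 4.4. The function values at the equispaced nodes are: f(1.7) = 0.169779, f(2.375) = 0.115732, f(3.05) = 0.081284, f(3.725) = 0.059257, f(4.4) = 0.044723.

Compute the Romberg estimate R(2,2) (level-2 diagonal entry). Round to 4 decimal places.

R(0,0) (trapezoid, 1 panel, h=2.7000): 0.289578
R(1,0) (trapezoid, 2 panels, h=1.3500): 0.254522
R(2,0) (trapezoid, 4 panels, h=0.6750): 0.245379
R(1,1) = 0.254522 + (0.254522 − 0.289578)/3 = 0.242837
R(2,1) = 0.245379 + (0.245379 − 0.254522)/3 = 0.242331
R(2,2) = 0.242331 + (0.242331 − 0.242837)/15 = 0.242297

0.2423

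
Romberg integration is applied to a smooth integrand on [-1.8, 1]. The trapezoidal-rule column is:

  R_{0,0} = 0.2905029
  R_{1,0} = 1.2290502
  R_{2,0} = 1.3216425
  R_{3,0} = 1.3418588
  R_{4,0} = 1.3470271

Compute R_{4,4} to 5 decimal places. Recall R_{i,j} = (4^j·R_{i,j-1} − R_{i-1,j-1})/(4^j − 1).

R_{1,1} = (4·1.2290502 − 0.2905029) / 3 = 1.5418993
R_{2,1} = 1.3216425 + (1.3216425 − 1.2290502)/3 = 1.3525066
R_{3,1} = 1.3418588 + (1.3418588 − 1.3216425)/3 = 1.3485976
R_{4,1} = 1.3470271 + (1.3470271 − 1.3418588)/3 = 1.3487499
R_{2,2} = (16·1.3525066 − 1.5418993) / 15 = 1.3398804
R_{3,2} = (16·1.3485976 − 1.3525066) / 15 = 1.3483370
R_{4,2} = (16·1.3487499 − 1.3485976) / 15 = 1.3487601
R_{3,3} = 1.3483370 + (1.3483370 − 1.3398804)/63 = 1.3484712
R_{4,3} = 1.3487601 + (1.3487601 − 1.3483370)/63 = 1.3487668
R_{4,4} = 1.3487668 + (1.3487668 − 1.3484712)/255 = 1.3487680

1.34877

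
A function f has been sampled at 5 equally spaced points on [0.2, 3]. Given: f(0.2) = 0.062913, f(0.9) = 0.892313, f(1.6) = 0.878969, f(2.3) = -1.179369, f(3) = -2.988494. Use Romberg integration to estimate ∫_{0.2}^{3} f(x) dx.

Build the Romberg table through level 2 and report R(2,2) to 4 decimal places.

-0.5948

R(0,0) (trapezoid, 1 panel, h=2.8000): -4.095813
R(1,0) (trapezoid, 2 panels, h=1.4000): -0.817350
R(2,0) (trapezoid, 4 panels, h=0.7000): -0.609614
R(1,1) = -0.817350 + (-0.817350 − (-4.095813))/3 = 0.275471
R(2,1) = -0.609614 + (-0.609614 − (-0.817350))/3 = -0.540369
R(2,2) = -0.540369 + (-0.540369 − 0.275471)/15 = -0.594758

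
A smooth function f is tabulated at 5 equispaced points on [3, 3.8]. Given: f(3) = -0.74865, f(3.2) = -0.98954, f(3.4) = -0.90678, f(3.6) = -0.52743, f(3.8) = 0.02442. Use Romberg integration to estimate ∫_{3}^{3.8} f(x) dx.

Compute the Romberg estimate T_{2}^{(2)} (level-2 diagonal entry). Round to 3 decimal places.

T_{0}^{(0)} (trapezoid, 1 panel, h=0.8000): -0.28969
T_{1}^{(0)} (trapezoid, 2 panels, h=0.4000): -0.50756
T_{2}^{(0)} (trapezoid, 4 panels, h=0.2000): -0.55717
T_{1}^{(1)} = -0.50756 + (-0.50756 − (-0.28969))/3 = -0.58018
T_{2}^{(1)} = -0.55717 + (-0.55717 − (-0.50756))/3 = -0.57371
T_{2}^{(2)} = -0.57371 + (-0.57371 − (-0.58018))/15 = -0.57328

-0.573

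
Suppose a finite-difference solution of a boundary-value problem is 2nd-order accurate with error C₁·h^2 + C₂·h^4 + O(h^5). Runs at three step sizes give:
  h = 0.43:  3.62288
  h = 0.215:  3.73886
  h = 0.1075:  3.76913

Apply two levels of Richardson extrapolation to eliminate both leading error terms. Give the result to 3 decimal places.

First eliminate the h^2 term (factor 2^2 = 4):
  B₁ = (4·3.73886 − 3.62288)/3 = 3.77752
  B₂ = (4·3.76913 − 3.73886)/3 = 3.77922
Then eliminate the h^4 term (factor 2^4 = 16):
  (16·3.77922 − 3.77752)/15 = 3.77933

3.779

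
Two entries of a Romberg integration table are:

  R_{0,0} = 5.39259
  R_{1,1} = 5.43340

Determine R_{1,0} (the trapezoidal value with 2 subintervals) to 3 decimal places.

From R_{1,1} = (4·R_{1,0} − R_{0,0})/3, solve for R_{1,0}:
4·R_{1,0} = 3·5.43340 + 5.39259 = 21.69279
R_{1,0} = 5.42320

5.423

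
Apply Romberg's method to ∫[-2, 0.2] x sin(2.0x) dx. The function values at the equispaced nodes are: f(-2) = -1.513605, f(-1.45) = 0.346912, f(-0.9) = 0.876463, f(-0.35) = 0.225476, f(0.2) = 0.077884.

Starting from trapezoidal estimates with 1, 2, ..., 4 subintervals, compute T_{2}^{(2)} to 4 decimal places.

0.4592

T_{0}^{(0)} (trapezoid, 1 panel, h=2.2000): -1.579293
T_{1}^{(0)} (trapezoid, 2 panels, h=1.1000): 0.174463
T_{2}^{(0)} (trapezoid, 4 panels, h=0.5500): 0.402045
T_{1}^{(1)} = 0.174463 + (0.174463 − (-1.579293))/3 = 0.759048
T_{2}^{(1)} = 0.402045 + (0.402045 − 0.174463)/3 = 0.477906
T_{2}^{(2)} = 0.477906 + (0.477906 − 0.759048)/15 = 0.459163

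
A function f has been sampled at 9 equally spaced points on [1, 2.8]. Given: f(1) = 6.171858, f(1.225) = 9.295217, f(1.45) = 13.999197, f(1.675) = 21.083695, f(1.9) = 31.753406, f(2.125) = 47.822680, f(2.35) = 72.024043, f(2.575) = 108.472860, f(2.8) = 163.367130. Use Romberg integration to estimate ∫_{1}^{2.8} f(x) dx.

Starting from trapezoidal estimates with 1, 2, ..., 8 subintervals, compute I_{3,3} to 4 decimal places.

86.3712

I_{0,0} (trapezoid, 1 panel, h=1.8000): 152.585089
I_{1,0} (trapezoid, 2 panels, h=0.9000): 104.870610
I_{2,0} (trapezoid, 4 panels, h=0.4500): 91.145763
I_{3,0} (trapezoid, 8 panels, h=0.2250): 87.574633
I_{1,1} = 104.870610 + (104.870610 − 152.585089)/3 = 88.965784
I_{2,1} = 91.145763 + (91.145763 − 104.870610)/3 = 86.570814
I_{3,1} = 87.574633 + (87.574633 − 91.145763)/3 = 86.384256
I_{2,2} = 86.570814 + (86.570814 − 88.965784)/15 = 86.411149
I_{3,2} = 86.384256 + (86.384256 − 86.570814)/15 = 86.371819
I_{3,3} = 86.371819 + (86.371819 − 86.411149)/63 = 86.371195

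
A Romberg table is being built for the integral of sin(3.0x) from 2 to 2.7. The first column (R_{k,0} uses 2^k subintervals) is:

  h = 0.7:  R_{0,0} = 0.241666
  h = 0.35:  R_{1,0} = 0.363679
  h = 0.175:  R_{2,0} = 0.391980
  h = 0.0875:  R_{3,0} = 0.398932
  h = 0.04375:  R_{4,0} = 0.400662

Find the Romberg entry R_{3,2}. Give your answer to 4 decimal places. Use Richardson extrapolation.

0.4012

R_{2,1} = (4·0.391980 − 0.363679) / 3 = 0.401414
R_{3,1} = 0.398932 + (0.398932 − 0.391980)/3 = 0.401249
R_{3,2} = (16·0.401249 − 0.401414) / 15 = 0.401238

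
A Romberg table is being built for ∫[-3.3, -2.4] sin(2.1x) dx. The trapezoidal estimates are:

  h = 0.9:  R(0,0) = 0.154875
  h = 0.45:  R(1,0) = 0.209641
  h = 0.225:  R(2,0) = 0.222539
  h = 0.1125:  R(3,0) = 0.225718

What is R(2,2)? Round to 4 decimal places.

R(1,1) = 0.209641 + (0.209641 − 0.154875)/3 = 0.227896
R(2,1) = 0.222539 + (0.222539 − 0.209641)/3 = 0.226838
R(2,2) = (16·0.226838 − 0.227896) / 15 = 0.226767

0.2268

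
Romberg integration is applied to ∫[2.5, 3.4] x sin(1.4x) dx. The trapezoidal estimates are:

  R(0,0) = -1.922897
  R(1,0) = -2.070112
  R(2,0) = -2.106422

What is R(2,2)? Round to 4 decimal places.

R(1,1) = -2.070112 + (-2.070112 − (-1.922897))/3 = -2.119184
R(2,1) = -2.106422 + (-2.106422 − (-2.070112))/3 = -2.118525
R(2,2) = -2.118525 + (-2.118525 − (-2.119184))/15 = -2.118481

-2.1185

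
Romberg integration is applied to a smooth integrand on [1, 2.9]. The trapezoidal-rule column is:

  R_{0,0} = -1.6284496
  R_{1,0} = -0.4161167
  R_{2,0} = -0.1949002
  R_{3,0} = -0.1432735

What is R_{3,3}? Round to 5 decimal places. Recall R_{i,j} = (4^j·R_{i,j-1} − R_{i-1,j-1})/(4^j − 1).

R_{1,1} = (4·(-0.4161167) − (-1.6284496)) / 3 = -0.0120057
R_{2,1} = (4·(-0.1949002) − (-0.4161167)) / 3 = -0.1211614
R_{3,1} = -0.1432735 + (-0.1432735 − (-0.1949002))/3 = -0.1260646
R_{2,2} = (16·(-0.1211614) − (-0.0120057)) / 15 = -0.1284384
R_{3,2} = -0.1260646 + (-0.1260646 − (-0.1211614))/15 = -0.1263915
R_{3,3} = (64·(-0.1263915) − (-0.1284384)) / 63 = -0.1263590

-0.12636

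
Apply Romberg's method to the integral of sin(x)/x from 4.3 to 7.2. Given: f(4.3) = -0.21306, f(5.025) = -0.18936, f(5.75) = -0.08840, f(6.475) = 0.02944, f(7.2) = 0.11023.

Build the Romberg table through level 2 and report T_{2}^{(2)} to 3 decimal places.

-0.222

T_{0}^{(0)} (trapezoid, 1 panel, h=2.9000): -0.14910
T_{1}^{(0)} (trapezoid, 2 panels, h=1.4500): -0.20273
T_{2}^{(0)} (trapezoid, 4 panels, h=0.7250): -0.21731
T_{1}^{(1)} = -0.20273 + (-0.20273 − (-0.14910))/3 = -0.22061
T_{2}^{(1)} = -0.21731 + (-0.21731 − (-0.20273))/3 = -0.22217
T_{2}^{(2)} = -0.22217 + (-0.22217 − (-0.22061))/15 = -0.22227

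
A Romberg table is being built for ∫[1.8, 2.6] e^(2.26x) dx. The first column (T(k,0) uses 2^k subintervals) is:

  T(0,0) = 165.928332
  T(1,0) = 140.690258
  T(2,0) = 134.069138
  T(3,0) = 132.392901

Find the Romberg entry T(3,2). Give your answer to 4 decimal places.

131.8323

T(2,1) = 134.069138 + (134.069138 − 140.690258)/3 = 131.862098
T(3,1) = (4·132.392901 − 134.069138) / 3 = 131.834155
T(3,2) = 131.834155 + (131.834155 − 131.862098)/15 = 131.832292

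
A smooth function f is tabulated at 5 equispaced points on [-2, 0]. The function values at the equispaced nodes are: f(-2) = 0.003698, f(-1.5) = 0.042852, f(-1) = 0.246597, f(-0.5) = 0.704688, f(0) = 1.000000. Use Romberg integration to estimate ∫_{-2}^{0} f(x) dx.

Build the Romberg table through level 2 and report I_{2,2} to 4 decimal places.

I_{0,0} (trapezoid, 1 panel, h=2.0000): 1.003698
I_{1,0} (trapezoid, 2 panels, h=1.0000): 0.748446
I_{2,0} (trapezoid, 4 panels, h=0.5000): 0.747993
I_{1,1} = 0.748446 + (0.748446 − 1.003698)/3 = 0.663362
I_{2,1} = 0.747993 + (0.747993 − 0.748446)/3 = 0.747842
I_{2,2} = 0.747842 + (0.747842 − 0.663362)/15 = 0.753474

0.7535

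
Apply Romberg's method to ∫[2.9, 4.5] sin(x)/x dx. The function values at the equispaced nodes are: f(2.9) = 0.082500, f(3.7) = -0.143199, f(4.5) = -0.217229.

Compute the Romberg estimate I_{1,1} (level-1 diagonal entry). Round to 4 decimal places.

-0.1887

I_{0,0} (trapezoid, 1 panel, h=1.6000): -0.107783
I_{1,0} (trapezoid, 2 panels, h=0.8000): -0.168451
I_{1,1} = -0.168451 + (-0.168451 − (-0.107783))/3 = -0.188674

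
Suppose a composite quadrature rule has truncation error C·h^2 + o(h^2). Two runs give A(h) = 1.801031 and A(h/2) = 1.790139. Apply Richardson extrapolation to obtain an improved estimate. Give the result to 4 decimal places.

1.7865

The leading error scales as h^2; refining by a factor of 2 reduces it by 2^2 = 4.
Extrapolated value = (4·A(h/2) − A(h)) / (4 − 1)
= (4·1.790139 − 1.801031) / 3
= 5.359525 / 3 = 1.786508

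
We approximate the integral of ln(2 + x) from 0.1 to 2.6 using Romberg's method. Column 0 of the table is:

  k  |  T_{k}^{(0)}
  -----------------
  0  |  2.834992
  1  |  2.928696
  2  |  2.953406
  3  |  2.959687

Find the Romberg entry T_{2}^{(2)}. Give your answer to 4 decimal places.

T_{1}^{(1)} = 2.928696 + (2.928696 − 2.834992)/3 = 2.959931
T_{2}^{(1)} = 2.953406 + (2.953406 − 2.928696)/3 = 2.961643
T_{2}^{(2)} = (16·2.961643 − 2.959931) / 15 = 2.961757
(Column j=1 coincides with Simpson's rule on the same nodes.)

2.9618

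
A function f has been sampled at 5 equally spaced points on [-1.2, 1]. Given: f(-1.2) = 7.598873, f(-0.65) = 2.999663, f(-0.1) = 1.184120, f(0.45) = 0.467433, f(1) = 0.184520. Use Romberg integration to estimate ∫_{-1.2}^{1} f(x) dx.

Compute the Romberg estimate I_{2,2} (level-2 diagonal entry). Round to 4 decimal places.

I_{0,0} (trapezoid, 1 panel, h=2.2000): 8.561732
I_{1,0} (trapezoid, 2 panels, h=1.1000): 5.583398
I_{2,0} (trapezoid, 4 panels, h=0.5500): 4.698602
I_{1,1} = 5.583398 + (5.583398 − 8.561732)/3 = 4.590620
I_{2,1} = 4.698602 + (4.698602 − 5.583398)/3 = 4.403670
I_{2,2} = 4.403670 + (4.403670 − 4.590620)/15 = 4.391207

4.3912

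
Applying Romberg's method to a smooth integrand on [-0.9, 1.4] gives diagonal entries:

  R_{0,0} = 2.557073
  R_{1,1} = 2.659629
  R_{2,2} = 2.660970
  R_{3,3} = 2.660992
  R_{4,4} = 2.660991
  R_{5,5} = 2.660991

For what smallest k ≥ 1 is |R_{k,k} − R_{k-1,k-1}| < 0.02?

k = 2

|R_{1,1} − R_{0,0}| = 0.102556 ≥ 0.02
|R_{2,2} − R_{1,1}| = 0.001341 < 0.02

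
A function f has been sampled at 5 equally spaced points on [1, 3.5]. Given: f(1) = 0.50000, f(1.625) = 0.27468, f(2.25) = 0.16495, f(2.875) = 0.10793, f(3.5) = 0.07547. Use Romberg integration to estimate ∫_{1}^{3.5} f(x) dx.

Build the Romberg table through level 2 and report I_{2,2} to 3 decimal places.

0.507

I_{0,0} (trapezoid, 1 panel, h=2.5000): 0.71934
I_{1,0} (trapezoid, 2 panels, h=1.2500): 0.56586
I_{2,0} (trapezoid, 4 panels, h=0.6250): 0.52206
I_{1,1} = 0.56586 + (0.56586 − 0.71934)/3 = 0.51470
I_{2,1} = 0.52206 + (0.52206 − 0.56586)/3 = 0.50746
I_{2,2} = 0.50746 + (0.50746 − 0.51470)/15 = 0.50698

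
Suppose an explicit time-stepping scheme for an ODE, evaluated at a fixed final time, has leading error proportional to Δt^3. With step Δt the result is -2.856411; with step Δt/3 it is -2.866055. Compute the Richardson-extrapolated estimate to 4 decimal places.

Extrapolated value = (27·A(Δt/3) − A(Δt)) / (27 − 1)
= (27·(-2.866055) − (-2.856411)) / 26
= -74.527074 / 26 = -2.866426

-2.8664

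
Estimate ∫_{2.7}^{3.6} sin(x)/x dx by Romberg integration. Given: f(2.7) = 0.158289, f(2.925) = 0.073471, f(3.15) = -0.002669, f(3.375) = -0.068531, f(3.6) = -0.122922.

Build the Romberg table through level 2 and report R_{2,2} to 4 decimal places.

R_{0,0} (trapezoid, 1 panel, h=0.9000): 0.015915
R_{1,0} (trapezoid, 2 panels, h=0.4500): 0.006757
R_{2,0} (trapezoid, 4 panels, h=0.2250): 0.004490
R_{1,1} = 0.006757 + (0.006757 − 0.015915)/3 = 0.003704
R_{2,1} = 0.004490 + (0.004490 − 0.006757)/3 = 0.003734
R_{2,2} = 0.003734 + (0.003734 − 0.003704)/15 = 0.003736

0.0037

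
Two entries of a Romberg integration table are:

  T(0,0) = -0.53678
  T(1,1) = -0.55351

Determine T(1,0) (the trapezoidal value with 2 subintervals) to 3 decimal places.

From T(1,1) = (4·T(1,0) − T(0,0))/3, solve for T(1,0):
4·T(1,0) = 3·(-0.55351) + (-0.53678) = -2.19731
T(1,0) = -0.54933

-0.549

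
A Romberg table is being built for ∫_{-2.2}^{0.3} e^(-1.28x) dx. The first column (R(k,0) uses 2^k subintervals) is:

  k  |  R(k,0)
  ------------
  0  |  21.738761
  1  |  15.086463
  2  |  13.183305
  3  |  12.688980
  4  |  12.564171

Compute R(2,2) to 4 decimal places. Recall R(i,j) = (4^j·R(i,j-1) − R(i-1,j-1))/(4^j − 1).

R(1,1) = (4·15.086463 − 21.738761) / 3 = 12.869030
R(2,1) = (4·13.183305 − 15.086463) / 3 = 12.548919
R(2,2) = 12.548919 + (12.548919 − 12.869030)/15 = 12.527578

12.5276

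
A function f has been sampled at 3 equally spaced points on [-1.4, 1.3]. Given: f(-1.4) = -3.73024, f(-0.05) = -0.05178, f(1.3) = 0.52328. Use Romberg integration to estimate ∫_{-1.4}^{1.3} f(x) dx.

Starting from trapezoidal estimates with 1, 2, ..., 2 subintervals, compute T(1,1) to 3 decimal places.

T(0,0) (trapezoid, 1 panel, h=2.7000): -4.32940
T(1,0) (trapezoid, 2 panels, h=1.3500): -2.23460
T(1,1) = -2.23460 + (-2.23460 − (-4.32940))/3 = -1.53633

-1.536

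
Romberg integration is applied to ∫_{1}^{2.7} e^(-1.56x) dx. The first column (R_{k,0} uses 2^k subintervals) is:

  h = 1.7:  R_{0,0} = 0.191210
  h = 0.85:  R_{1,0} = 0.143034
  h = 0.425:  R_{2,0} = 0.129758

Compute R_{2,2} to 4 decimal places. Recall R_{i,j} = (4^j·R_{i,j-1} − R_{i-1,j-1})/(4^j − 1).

0.1252

Richardson extrapolation on the trapezoidal column (denominator 4−1=3):
R_{1,1} = (4·0.143034 − 0.191210) / 3 = 0.126975
R_{2,1} = (4·0.129758 − 0.143034) / 3 = 0.125333
R_{2,2} = 0.125333 + (0.125333 − 0.126975)/15 = 0.125224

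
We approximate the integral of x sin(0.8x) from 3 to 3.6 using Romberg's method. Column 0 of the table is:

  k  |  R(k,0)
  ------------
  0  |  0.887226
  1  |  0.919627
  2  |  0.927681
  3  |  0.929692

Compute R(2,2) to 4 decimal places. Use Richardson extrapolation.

Richardson extrapolation on the trapezoidal column (denominator 4−1=3):
R(1,1) = (4·0.919627 − 0.887226) / 3 = 0.930427
R(2,1) = (4·0.927681 − 0.919627) / 3 = 0.930366
R(2,2) = (16·0.930366 − 0.930427) / 15 = 0.930362

0.9304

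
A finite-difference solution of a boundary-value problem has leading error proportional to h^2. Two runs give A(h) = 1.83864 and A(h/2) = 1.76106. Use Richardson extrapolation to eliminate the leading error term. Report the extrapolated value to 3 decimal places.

1.735

The leading error scales as h^2; refining by a factor of 2 reduces it by 2^2 = 4.
Extrapolated value = (4·A(h/2) − A(h)) / (4 − 1)
= (4·1.76106 − 1.83864) / 3
= 5.20560 / 3 = 1.73520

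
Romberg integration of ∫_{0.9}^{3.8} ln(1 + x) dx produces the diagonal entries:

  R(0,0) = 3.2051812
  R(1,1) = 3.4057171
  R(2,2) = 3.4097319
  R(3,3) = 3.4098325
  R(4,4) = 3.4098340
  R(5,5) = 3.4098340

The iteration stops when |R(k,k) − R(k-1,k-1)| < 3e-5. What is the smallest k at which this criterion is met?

|R(1,1) − R(0,0)| = 0.2005359 ≥ 3e-5
|R(2,2) − R(1,1)| = 0.0040148 ≥ 3e-5
|R(3,3) − R(2,2)| = 0.0001006 ≥ 3e-5
|R(4,4) − R(3,3)| = 0.0000015 < 3e-5

k = 4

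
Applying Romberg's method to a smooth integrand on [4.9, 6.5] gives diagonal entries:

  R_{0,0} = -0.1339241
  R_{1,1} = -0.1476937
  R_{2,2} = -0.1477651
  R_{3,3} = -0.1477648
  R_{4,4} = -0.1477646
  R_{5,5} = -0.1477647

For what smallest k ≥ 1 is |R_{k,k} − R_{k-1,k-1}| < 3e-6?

|R_{1,1} − R_{0,0}| = 0.0137696 ≥ 3e-6
|R_{2,2} − R_{1,1}| = 0.0000714 ≥ 3e-6
|R_{3,3} − R_{2,2}| = 0.0000003 < 3e-6

k = 3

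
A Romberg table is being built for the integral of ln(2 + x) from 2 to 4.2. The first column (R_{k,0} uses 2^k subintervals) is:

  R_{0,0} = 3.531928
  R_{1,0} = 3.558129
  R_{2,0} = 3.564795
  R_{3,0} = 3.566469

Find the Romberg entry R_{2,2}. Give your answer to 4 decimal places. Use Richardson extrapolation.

Richardson extrapolation on the trapezoidal column (denominator 4−1=3):
R_{1,1} = 3.558129 + (3.558129 − 3.531928)/3 = 3.566863
R_{2,1} = 3.564795 + (3.564795 − 3.558129)/3 = 3.567017
R_{2,2} = (16·3.567017 − 3.566863) / 15 = 3.567027

3.5670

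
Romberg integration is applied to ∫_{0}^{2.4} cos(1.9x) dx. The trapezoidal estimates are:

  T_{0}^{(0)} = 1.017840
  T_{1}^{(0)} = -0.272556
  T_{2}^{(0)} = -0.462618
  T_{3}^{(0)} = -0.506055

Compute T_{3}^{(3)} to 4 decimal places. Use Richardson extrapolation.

T_{1}^{(1)} = -0.272556 + (-0.272556 − 1.017840)/3 = -0.702688
T_{2}^{(1)} = -0.462618 + (-0.462618 − (-0.272556))/3 = -0.525972
T_{3}^{(1)} = -0.506055 + (-0.506055 − (-0.462618))/3 = -0.520534
T_{2}^{(2)} = (16·(-0.525972) − (-0.702688)) / 15 = -0.514191
T_{3}^{(2)} = -0.520534 + (-0.520534 − (-0.525972))/15 = -0.520171
T_{3}^{(3)} = -0.520171 + (-0.520171 − (-0.514191))/63 = -0.520266
(Column j=1 coincides with Simpson's rule on the same nodes.)

-0.5203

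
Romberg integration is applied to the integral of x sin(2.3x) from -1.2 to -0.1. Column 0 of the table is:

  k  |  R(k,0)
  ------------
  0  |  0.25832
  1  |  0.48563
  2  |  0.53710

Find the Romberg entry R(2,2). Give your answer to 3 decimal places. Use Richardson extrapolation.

R(1,1) = (4·0.48563 − 0.25832) / 3 = 0.56140
R(2,1) = 0.53710 + (0.53710 − 0.48563)/3 = 0.55426
R(2,2) = (16·0.55426 − 0.56140) / 15 = 0.55378
(Column j=1 coincides with Simpson's rule on the same nodes.)

0.554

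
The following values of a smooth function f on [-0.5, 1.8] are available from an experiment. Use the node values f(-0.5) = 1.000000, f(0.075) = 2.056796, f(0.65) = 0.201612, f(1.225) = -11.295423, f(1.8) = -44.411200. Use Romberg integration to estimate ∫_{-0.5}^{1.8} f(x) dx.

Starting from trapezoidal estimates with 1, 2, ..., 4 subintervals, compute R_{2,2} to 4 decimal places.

R_{0,0} (trapezoid, 1 panel, h=2.3000): -49.922880
R_{1,0} (trapezoid, 2 panels, h=1.1500): -24.729586
R_{2,0} (trapezoid, 4 panels, h=0.5750): -17.677004
R_{1,1} = -24.729586 + (-24.729586 − (-49.922880))/3 = -16.331821
R_{2,1} = -17.677004 + (-17.677004 − (-24.729586))/3 = -15.326143
R_{2,2} = -15.326143 + (-15.326143 − (-16.331821))/15 = -15.259098

-15.2591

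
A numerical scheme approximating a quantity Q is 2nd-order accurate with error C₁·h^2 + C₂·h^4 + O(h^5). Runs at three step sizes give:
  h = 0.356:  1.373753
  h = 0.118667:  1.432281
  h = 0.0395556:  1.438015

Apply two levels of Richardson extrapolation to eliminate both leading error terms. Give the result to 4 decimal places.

1.4387

First eliminate the h^2 term (factor 3^2 = 9):
  B₁ = (9·1.432281 − 1.373753)/8 = 1.439597
  B₂ = (9·1.438015 − 1.432281)/8 = 1.438732
Then eliminate the h^4 term (factor 3^4 = 81):
  (81·1.438732 − 1.439597)/80 = 1.438721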